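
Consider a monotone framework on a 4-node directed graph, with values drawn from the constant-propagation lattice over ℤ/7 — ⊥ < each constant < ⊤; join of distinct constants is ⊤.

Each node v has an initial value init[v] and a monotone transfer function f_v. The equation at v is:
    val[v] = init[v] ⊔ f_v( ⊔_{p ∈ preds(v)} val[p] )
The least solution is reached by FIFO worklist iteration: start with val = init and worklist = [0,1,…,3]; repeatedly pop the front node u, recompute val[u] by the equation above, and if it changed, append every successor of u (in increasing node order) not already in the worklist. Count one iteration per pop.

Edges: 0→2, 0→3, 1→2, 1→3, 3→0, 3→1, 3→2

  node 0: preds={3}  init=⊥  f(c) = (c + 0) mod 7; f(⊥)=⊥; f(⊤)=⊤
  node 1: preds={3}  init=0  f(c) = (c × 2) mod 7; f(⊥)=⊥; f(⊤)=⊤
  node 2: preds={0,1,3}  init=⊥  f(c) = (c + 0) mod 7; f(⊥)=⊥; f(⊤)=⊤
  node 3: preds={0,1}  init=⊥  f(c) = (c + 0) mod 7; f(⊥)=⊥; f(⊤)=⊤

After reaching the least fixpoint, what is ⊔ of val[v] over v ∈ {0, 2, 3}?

Iteration log — 8 steps:
  step 1. node 0  ⊔preds=⊥  new=⊥  stable
  step 2. node 1  ⊔preds=⊥  new=0  stable
  step 3. node 2  ⊔preds=0  new=0  old=⊥  +wl: 
  step 4. node 3  ⊔preds=0  new=0  old=⊥  +wl: 0,1,2
  step 5. node 0  ⊔preds=0  new=0  old=⊥  +wl: 3
  step 6. node 1  ⊔preds=0  new=0  stable
  step 7. node 2  ⊔preds=0  new=0  stable
  step 8. node 3  ⊔preds=0  new=0  stable

Least fixpoint reached:
  node 0: 0
  node 1: 0
  node 2: 0
  node 3: 0

0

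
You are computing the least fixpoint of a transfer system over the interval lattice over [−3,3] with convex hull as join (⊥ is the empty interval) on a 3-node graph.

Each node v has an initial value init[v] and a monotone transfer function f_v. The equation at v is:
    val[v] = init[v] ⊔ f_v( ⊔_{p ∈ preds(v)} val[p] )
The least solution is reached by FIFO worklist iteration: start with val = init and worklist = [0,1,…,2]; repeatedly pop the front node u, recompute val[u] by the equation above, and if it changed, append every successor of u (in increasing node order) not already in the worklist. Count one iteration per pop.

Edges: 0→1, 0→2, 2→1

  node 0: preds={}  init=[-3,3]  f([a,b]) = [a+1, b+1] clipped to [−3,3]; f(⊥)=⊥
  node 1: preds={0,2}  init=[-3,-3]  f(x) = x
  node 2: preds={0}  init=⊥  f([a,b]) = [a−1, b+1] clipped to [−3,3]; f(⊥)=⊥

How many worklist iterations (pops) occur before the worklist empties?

Iteration log — 4 steps:
  step 1. node 0  ⊔preds=⊥  new=[-3,3]  stable
  step 2. node 1  ⊔preds=[-3,3]  new=[-3,3]  old=[-3,-3]  +wl: 
  step 3. node 2  ⊔preds=[-3,3]  new=[-3,3]  old=⊥  +wl: 1
  step 4. node 1  ⊔preds=[-3,3]  new=[-3,3]  stable

Least fixpoint reached:
  node 0: [-3,3]
  node 1: [-3,3]
  node 2: [-3,3]

4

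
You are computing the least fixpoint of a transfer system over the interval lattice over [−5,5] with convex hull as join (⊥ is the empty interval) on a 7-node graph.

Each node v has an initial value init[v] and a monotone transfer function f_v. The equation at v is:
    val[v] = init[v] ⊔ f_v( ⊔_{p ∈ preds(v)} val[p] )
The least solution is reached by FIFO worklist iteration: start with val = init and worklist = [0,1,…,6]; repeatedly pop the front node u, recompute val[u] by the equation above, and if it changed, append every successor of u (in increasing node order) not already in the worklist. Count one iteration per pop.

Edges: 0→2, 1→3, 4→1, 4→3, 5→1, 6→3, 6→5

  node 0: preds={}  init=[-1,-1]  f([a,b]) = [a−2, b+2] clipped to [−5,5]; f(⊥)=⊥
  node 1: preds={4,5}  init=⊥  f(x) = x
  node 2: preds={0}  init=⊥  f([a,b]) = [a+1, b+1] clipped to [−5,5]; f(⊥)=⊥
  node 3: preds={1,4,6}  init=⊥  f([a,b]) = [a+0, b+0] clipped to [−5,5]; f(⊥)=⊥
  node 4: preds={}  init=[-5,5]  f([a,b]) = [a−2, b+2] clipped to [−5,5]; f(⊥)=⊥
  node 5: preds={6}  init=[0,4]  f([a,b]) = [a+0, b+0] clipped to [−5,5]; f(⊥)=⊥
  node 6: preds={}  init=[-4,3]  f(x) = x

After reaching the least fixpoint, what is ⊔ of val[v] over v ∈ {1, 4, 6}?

[-5,5]

Trace (8 dequeues):
  [1] u=0 | in ⊥ | out [-1,-1] | ==
  [2] u=1 | in [-5,5] | out [-5,5] | prev ⊥ | push {}
  [3] u=2 | in [-1,-1] | out [0,0] | prev ⊥ | push {}
  [4] u=3 | in [-5,5] | out [-5,5] | prev ⊥ | push {}
  [5] u=4 | in ⊥ | out [-5,5] | ==
  [6] u=5 | in [-4,3] | out [-4,4] | prev [0,4] | push {1}
  [7] u=6 | in ⊥ | out [-4,3] | ==
  [8] u=1 | in [-5,5] | out [-5,5] | ==

Converged values:
  [0] [-1,-1]
  [1] [-5,5]
  [2] [0,0]
  [3] [-5,5]
  [4] [-5,5]
  [5] [-4,4]
  [6] [-4,3]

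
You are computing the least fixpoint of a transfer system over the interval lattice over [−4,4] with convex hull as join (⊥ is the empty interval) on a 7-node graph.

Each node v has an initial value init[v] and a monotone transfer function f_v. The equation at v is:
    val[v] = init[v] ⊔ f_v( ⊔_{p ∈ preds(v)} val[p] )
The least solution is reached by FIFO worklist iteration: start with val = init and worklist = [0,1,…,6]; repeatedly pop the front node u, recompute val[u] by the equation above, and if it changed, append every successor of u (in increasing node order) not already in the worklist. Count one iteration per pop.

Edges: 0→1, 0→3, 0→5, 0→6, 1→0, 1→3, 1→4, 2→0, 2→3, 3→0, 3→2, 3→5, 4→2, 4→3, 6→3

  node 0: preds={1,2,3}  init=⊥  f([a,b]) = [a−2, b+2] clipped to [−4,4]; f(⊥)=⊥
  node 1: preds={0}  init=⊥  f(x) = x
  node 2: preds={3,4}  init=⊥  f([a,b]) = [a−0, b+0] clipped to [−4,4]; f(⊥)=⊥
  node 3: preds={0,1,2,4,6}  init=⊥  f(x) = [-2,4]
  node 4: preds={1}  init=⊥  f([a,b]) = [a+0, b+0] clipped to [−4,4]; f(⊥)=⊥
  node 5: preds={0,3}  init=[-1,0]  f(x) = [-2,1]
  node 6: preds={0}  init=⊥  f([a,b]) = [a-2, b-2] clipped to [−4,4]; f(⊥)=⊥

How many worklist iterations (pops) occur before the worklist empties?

Trace (19 dequeues):
  [1] u=0 | in ⊥ | out ⊥ | ==
  [2] u=1 | in ⊥ | out ⊥ | ==
  [3] u=2 | in ⊥ | out ⊥ | ==
  [4] u=3 | in ⊥ | out [-2,4] | prev ⊥ | push {0,2}
  [5] u=4 | in ⊥ | out ⊥ | ==
  [6] u=5 | in [-2,4] | out [-2,1] | prev [-1,0] | push {}
  [7] u=6 | in ⊥ | out ⊥ | ==
  [8] u=0 | in [-2,4] | out [-4,4] | prev ⊥ | push {1,3,5,6}
  [9] u=2 | in [-2,4] | out [-2,4] | prev ⊥ | push {0}
  [10] u=1 | in [-4,4] | out [-4,4] | prev ⊥ | push {4}
  [11] u=3 | in [-4,4] | out [-2,4] | ==
  [12] u=5 | in [-4,4] | out [-2,1] | ==
  [13] u=6 | in [-4,4] | out [-4,2] | prev ⊥ | push {3}
  [14] u=0 | in [-4,4] | out [-4,4] | ==
  [15] u=4 | in [-4,4] | out [-4,4] | prev ⊥ | push {2}
  [16] u=3 | in [-4,4] | out [-2,4] | ==
  [17] u=2 | in [-4,4] | out [-4,4] | prev [-2,4] | push {0,3}
  [18] u=0 | in [-4,4] | out [-4,4] | ==
  [19] u=3 | in [-4,4] | out [-2,4] | ==

Converged values:
  [0] [-4,4]
  [1] [-4,4]
  [2] [-4,4]
  [3] [-2,4]
  [4] [-4,4]
  [5] [-2,1]
  [6] [-4,2]

19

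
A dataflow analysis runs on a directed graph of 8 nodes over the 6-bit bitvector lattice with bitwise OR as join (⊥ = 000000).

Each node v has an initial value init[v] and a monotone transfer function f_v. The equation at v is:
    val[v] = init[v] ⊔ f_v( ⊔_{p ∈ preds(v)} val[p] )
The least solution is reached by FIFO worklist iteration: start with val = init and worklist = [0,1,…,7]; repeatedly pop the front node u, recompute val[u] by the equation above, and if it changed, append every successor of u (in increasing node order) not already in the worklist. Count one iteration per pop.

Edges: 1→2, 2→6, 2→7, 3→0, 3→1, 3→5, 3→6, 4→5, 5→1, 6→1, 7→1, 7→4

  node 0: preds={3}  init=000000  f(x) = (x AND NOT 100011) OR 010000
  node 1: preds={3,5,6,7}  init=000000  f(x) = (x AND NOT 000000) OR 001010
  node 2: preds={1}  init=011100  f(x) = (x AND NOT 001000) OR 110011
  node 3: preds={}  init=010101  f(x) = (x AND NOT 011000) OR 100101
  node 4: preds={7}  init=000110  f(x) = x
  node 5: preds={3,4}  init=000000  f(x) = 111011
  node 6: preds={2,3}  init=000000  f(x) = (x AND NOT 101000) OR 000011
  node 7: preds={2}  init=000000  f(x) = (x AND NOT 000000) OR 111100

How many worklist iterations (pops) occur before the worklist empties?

Worklist (13 pops):
  #1 pop 0: in=010101 → 010100 (was 000000); enqueue []
  #2 pop 1: in=010101 → 011111 (was 000000); enqueue []
  #3 pop 2: in=011111 → 111111 (was 011100); enqueue []
  #4 pop 3: in=000000 → 110101 (was 010101); enqueue [0,1]
  #5 pop 4: in=000000 → 000110 (no change)
  #6 pop 5: in=110111 → 111011 (was 000000); enqueue []
  #7 pop 6: in=111111 → 010111 (was 000000); enqueue []
  #8 pop 7: in=111111 → 111111 (was 000000); enqueue [4]
  #9 pop 0: in=110101 → 010100 (no change)
  #10 pop 1: in=111111 → 111111 (was 011111); enqueue [2]
  #11 pop 4: in=111111 → 111111 (was 000110); enqueue [5]
  #12 pop 2: in=111111 → 111111 (no change)
  #13 pop 5: in=111111 → 111011 (no change)

Fixpoint:
  val[0] = 010100
  val[1] = 111111
  val[2] = 111111
  val[3] = 110101
  val[4] = 111111
  val[5] = 111011
  val[6] = 010111
  val[7] = 111111

13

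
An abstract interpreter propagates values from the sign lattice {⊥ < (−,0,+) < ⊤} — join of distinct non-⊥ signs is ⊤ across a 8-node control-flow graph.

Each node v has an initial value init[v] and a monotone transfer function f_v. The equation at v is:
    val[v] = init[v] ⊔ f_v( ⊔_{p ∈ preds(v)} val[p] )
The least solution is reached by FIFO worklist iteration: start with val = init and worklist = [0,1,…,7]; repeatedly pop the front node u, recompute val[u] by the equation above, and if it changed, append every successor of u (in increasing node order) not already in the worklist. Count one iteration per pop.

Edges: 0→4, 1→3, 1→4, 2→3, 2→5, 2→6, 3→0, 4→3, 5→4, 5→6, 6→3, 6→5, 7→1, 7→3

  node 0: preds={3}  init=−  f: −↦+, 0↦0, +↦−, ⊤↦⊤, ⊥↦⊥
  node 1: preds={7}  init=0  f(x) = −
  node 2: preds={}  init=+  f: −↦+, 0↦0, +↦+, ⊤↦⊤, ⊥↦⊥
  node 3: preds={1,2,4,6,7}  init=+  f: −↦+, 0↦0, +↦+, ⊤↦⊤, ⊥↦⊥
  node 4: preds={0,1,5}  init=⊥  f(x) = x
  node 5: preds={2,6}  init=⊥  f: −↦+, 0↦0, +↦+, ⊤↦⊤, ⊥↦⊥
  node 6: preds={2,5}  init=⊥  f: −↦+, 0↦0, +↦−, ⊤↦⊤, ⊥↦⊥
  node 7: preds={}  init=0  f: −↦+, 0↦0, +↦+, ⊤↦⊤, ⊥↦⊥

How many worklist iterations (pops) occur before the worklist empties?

Iteration log — 16 steps:
  step 1. node 0  ⊔preds=+  new=−  stable
  step 2. node 1  ⊔preds=0  new=⊤  old=0  +wl: 
  step 3. node 2  ⊔preds=⊥  new=+  stable
  step 4. node 3  ⊔preds=⊤  new=⊤  old=+  +wl: 0
  step 5. node 4  ⊔preds=⊤  new=⊤  old=⊥  +wl: 3
  step 6. node 5  ⊔preds=+  new=+  old=⊥  +wl: 4
  step 7. node 6  ⊔preds=+  new=−  old=⊥  +wl: 5
  step 8. node 7  ⊔preds=⊥  new=0  stable
  step 9. node 0  ⊔preds=⊤  new=⊤  old=−  +wl: 
  step 10. node 3  ⊔preds=⊤  new=⊤  stable
  step 11. node 4  ⊔preds=⊤  new=⊤  stable
  step 12. node 5  ⊔preds=⊤  new=⊤  old=+  +wl: 4,6
  step 13. node 4  ⊔preds=⊤  new=⊤  stable
  step 14. node 6  ⊔preds=⊤  new=⊤  old=−  +wl: 3,5
  step 15. node 3  ⊔preds=⊤  new=⊤  stable
  step 16. node 5  ⊔preds=⊤  new=⊤  stable

Least fixpoint reached:
  node 0: ⊤
  node 1: ⊤
  node 2: +
  node 3: ⊤
  node 4: ⊤
  node 5: ⊤
  node 6: ⊤
  node 7: 0

16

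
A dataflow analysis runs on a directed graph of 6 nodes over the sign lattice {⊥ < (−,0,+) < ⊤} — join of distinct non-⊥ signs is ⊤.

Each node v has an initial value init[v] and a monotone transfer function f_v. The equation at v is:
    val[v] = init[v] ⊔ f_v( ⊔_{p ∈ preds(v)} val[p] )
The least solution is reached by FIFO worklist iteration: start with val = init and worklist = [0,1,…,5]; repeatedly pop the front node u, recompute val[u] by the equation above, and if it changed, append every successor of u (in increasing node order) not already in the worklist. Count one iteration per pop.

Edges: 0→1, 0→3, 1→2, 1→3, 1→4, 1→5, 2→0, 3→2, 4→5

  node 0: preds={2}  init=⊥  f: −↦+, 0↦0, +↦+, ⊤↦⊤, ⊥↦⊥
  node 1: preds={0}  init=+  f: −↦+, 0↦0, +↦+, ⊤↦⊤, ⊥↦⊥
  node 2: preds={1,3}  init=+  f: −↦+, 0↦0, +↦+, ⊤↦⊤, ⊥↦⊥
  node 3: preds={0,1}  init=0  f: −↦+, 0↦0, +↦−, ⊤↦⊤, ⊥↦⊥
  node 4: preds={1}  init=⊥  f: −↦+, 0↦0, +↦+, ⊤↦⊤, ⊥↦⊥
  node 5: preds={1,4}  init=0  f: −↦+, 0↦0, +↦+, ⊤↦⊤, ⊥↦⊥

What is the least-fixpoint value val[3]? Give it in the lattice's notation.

Iteration log — 13 steps:
  step 1. node 0  ⊔preds=+  new=+  old=⊥  +wl: 
  step 2. node 1  ⊔preds=+  new=+  stable
  step 3. node 2  ⊔preds=⊤  new=⊤  old=+  +wl: 0
  step 4. node 3  ⊔preds=+  new=⊤  old=0  +wl: 2
  step 5. node 4  ⊔preds=+  new=+  old=⊥  +wl: 
  step 6. node 5  ⊔preds=+  new=⊤  old=0  +wl: 
  step 7. node 0  ⊔preds=⊤  new=⊤  old=+  +wl: 1,3
  step 8. node 2  ⊔preds=⊤  new=⊤  stable
  step 9. node 1  ⊔preds=⊤  new=⊤  old=+  +wl: 2,4,5
  step 10. node 3  ⊔preds=⊤  new=⊤  stable
  step 11. node 2  ⊔preds=⊤  new=⊤  stable
  step 12. node 4  ⊔preds=⊤  new=⊤  old=+  +wl: 
  step 13. node 5  ⊔preds=⊤  new=⊤  stable

Least fixpoint reached:
  node 0: ⊤
  node 1: ⊤
  node 2: ⊤
  node 3: ⊤
  node 4: ⊤
  node 5: ⊤

⊤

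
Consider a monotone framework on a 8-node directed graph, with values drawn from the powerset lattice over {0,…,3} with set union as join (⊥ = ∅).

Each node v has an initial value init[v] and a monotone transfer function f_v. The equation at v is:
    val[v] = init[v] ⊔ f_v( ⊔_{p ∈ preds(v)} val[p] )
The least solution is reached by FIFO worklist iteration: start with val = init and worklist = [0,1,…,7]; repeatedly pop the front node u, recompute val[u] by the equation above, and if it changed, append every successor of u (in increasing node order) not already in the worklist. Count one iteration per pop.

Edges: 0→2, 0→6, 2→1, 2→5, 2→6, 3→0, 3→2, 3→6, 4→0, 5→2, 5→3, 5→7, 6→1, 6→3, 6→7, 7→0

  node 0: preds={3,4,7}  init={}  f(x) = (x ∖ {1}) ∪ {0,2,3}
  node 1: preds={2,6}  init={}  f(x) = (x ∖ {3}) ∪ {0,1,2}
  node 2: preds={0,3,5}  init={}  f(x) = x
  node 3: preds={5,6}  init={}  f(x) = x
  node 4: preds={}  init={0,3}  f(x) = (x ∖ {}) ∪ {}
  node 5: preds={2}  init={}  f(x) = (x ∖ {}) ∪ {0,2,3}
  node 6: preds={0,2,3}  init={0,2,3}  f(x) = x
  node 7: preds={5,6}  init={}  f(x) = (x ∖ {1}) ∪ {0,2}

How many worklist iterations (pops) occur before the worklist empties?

Iteration log — 12 steps:
  step 1. node 0  ⊔preds={0,3}  new={0,2,3}  old={}  +wl: 
  step 2. node 1  ⊔preds={0,2,3}  new={0,1,2}  old={}  +wl: 
  step 3. node 2  ⊔preds={0,2,3}  new={0,2,3}  old={}  +wl: 1
  step 4. node 3  ⊔preds={0,2,3}  new={0,2,3}  old={}  +wl: 0,2
  step 5. node 4  ⊔preds={}  new={0,3}  stable
  step 6. node 5  ⊔preds={0,2,3}  new={0,2,3}  old={}  +wl: 3
  step 7. node 6  ⊔preds={0,2,3}  new={0,2,3}  stable
  step 8. node 7  ⊔preds={0,2,3}  new={0,2,3}  old={}  +wl: 
  step 9. node 1  ⊔preds={0,2,3}  new={0,1,2}  stable
  step 10. node 0  ⊔preds={0,2,3}  new={0,2,3}  stable
  step 11. node 2  ⊔preds={0,2,3}  new={0,2,3}  stable
  step 12. node 3  ⊔preds={0,2,3}  new={0,2,3}  stable

Least fixpoint reached:
  node 0: {0,2,3}
  node 1: {0,1,2}
  node 2: {0,2,3}
  node 3: {0,2,3}
  node 4: {0,3}
  node 5: {0,2,3}
  node 6: {0,2,3}
  node 7: {0,2,3}

12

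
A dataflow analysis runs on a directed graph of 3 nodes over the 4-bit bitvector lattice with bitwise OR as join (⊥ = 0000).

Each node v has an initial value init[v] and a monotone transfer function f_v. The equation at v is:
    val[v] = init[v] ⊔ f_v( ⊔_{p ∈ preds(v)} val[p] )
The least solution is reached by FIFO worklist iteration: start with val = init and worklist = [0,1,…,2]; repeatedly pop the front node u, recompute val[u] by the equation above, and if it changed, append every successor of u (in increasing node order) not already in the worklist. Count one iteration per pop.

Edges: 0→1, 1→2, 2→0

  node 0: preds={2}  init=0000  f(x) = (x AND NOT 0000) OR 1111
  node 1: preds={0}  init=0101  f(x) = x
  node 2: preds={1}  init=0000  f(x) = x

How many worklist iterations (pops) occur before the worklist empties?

Trace (4 dequeues):
  [1] u=0 | in 0000 | out 1111 | prev 0000 | push {}
  [2] u=1 | in 1111 | out 1111 | prev 0101 | push {}
  [3] u=2 | in 1111 | out 1111 | prev 0000 | push {0}
  [4] u=0 | in 1111 | out 1111 | ==

Converged values:
  [0] 1111
  [1] 1111
  [2] 1111

4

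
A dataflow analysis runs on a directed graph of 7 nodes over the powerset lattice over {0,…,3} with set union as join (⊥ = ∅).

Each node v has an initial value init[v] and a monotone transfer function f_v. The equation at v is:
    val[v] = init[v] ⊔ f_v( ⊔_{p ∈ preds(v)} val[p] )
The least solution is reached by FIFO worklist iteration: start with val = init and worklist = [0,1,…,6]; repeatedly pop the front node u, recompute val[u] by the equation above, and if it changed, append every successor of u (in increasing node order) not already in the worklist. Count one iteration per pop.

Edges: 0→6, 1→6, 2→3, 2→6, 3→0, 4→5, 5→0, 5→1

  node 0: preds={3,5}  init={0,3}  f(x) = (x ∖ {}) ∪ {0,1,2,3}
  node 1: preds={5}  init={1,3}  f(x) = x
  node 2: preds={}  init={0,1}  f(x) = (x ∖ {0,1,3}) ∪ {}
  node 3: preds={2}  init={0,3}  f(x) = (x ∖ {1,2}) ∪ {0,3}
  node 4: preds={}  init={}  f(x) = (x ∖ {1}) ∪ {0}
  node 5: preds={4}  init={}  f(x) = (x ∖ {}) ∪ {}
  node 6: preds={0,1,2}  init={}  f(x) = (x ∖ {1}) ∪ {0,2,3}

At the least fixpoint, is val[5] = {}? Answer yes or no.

no

Trace (10 dequeues):
  [1] u=0 | in {0,3} | out {0,1,2,3} | prev {0,3} | push {}
  [2] u=1 | in {} | out {1,3} | ==
  [3] u=2 | in {} | out {0,1} | ==
  [4] u=3 | in {0,1} | out {0,3} | ==
  [5] u=4 | in {} | out {0} | prev {} | push {}
  [6] u=5 | in {0} | out {0} | prev {} | push {0,1}
  [7] u=6 | in {0,1,2,3} | out {0,2,3} | prev {} | push {}
  [8] u=0 | in {0,3} | out {0,1,2,3} | ==
  [9] u=1 | in {0} | out {0,1,3} | prev {1,3} | push {6}
  [10] u=6 | in {0,1,2,3} | out {0,2,3} | ==

Converged values:
  [0] {0,1,2,3}
  [1] {0,1,3}
  [2] {0,1}
  [3] {0,3}
  [4] {0}
  [5] {0}
  [6] {0,2,3}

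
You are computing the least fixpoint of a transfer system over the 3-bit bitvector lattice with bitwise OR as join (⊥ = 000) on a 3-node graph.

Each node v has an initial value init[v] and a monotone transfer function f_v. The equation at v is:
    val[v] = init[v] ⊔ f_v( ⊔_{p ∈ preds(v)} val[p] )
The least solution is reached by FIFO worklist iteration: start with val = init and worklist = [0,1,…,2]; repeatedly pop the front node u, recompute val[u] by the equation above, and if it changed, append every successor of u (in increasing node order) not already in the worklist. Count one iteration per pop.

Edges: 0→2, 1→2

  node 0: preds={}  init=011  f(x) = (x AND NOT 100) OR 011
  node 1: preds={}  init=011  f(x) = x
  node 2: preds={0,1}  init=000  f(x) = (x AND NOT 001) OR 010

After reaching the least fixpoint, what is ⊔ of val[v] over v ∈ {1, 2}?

Iteration log — 3 steps:
  step 1. node 0  ⊔preds=000  new=011  stable
  step 2. node 1  ⊔preds=000  new=011  stable
  step 3. node 2  ⊔preds=011  new=010  old=000  +wl: 

Least fixpoint reached:
  node 0: 011
  node 1: 011
  node 2: 010

011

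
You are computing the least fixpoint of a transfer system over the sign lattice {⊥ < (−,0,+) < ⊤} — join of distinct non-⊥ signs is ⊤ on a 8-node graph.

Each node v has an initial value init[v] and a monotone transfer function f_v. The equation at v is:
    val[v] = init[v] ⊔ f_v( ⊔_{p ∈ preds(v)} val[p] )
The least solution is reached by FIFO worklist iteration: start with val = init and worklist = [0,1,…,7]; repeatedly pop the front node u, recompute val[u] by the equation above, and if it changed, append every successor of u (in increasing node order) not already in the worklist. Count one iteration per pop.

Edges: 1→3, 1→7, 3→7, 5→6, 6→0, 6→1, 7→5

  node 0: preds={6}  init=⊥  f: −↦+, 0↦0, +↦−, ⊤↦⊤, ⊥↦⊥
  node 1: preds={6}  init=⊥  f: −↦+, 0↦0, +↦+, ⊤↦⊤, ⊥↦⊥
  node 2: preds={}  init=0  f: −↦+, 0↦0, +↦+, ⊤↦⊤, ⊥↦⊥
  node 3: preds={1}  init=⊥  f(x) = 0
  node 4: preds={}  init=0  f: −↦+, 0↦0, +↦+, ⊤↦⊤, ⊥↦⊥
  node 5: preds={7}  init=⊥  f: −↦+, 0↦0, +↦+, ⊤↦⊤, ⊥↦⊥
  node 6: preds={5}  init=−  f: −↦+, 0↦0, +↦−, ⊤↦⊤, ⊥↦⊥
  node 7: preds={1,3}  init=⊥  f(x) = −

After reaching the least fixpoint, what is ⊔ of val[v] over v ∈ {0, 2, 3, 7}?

⊤

Worklist (10 pops):
  #1 pop 0: in=− → + (was ⊥); enqueue []
  #2 pop 1: in=− → + (was ⊥); enqueue []
  #3 pop 2: in=⊥ → 0 (no change)
  #4 pop 3: in=+ → 0 (was ⊥); enqueue []
  #5 pop 4: in=⊥ → 0 (no change)
  #6 pop 5: in=⊥ → ⊥ (no change)
  #7 pop 6: in=⊥ → − (no change)
  #8 pop 7: in=⊤ → − (was ⊥); enqueue [5]
  #9 pop 5: in=− → + (was ⊥); enqueue [6]
  #10 pop 6: in=+ → − (no change)

Fixpoint:
  val[0] = +
  val[1] = +
  val[2] = 0
  val[3] = 0
  val[4] = 0
  val[5] = +
  val[6] = −
  val[7] = −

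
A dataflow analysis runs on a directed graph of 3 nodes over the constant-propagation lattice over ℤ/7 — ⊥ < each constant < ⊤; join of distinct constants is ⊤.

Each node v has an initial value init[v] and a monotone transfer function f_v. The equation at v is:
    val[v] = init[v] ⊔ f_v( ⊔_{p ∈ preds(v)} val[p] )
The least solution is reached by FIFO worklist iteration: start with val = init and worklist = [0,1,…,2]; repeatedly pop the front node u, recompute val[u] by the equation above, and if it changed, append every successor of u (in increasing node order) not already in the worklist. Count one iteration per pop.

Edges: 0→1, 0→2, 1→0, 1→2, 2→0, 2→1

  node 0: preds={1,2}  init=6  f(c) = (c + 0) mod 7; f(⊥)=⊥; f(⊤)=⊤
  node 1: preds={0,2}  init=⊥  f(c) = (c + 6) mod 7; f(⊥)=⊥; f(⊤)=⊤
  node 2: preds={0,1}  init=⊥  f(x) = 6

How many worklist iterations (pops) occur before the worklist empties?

Trace (7 dequeues):
  [1] u=0 | in ⊥ | out 6 | ==
  [2] u=1 | in 6 | out 5 | prev ⊥ | push {0}
  [3] u=2 | in ⊤ | out 6 | prev ⊥ | push {1}
  [4] u=0 | in ⊤ | out ⊤ | prev 6 | push {2}
  [5] u=1 | in ⊤ | out ⊤ | prev 5 | push {0}
  [6] u=2 | in ⊤ | out 6 | ==
  [7] u=0 | in ⊤ | out ⊤ | ==

Converged values:
  [0] ⊤
  [1] ⊤
  [2] 6

7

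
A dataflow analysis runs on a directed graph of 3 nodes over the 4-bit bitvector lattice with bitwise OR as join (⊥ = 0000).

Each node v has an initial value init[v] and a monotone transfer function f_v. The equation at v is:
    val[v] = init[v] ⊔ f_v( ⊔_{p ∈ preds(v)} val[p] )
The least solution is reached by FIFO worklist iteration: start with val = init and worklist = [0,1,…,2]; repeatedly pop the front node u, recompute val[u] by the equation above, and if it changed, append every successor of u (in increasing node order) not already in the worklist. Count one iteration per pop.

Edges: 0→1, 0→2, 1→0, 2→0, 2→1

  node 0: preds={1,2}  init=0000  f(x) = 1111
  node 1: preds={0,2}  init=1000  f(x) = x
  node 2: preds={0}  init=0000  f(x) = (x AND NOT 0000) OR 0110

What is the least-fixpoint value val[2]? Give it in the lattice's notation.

Worklist (5 pops):
  #1 pop 0: in=1000 → 1111 (was 0000); enqueue []
  #2 pop 1: in=1111 → 1111 (was 1000); enqueue [0]
  #3 pop 2: in=1111 → 1111 (was 0000); enqueue [1]
  #4 pop 0: in=1111 → 1111 (no change)
  #5 pop 1: in=1111 → 1111 (no change)

Fixpoint:
  val[0] = 1111
  val[1] = 1111
  val[2] = 1111

1111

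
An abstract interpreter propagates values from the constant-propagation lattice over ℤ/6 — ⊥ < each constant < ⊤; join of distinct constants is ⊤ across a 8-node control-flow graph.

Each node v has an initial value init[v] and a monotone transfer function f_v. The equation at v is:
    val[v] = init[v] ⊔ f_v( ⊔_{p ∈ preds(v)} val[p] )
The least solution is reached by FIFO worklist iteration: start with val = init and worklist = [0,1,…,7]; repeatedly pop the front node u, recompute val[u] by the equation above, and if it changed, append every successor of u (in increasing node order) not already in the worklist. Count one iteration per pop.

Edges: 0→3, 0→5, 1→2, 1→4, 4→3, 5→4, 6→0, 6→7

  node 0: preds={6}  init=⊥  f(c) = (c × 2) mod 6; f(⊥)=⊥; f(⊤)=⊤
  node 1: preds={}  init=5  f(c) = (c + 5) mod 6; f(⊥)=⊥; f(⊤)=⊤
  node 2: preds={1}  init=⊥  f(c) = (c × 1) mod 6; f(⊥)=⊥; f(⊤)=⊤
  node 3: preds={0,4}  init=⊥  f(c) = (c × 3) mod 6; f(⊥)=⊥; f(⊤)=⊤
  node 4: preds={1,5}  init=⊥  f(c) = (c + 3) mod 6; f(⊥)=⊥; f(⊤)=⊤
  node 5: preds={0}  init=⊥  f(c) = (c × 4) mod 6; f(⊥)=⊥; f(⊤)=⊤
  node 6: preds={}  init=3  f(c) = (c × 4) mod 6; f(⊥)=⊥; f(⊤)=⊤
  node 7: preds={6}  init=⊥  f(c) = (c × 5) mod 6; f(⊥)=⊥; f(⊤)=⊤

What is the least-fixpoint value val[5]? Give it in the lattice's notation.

Worklist (11 pops):
  #1 pop 0: in=3 → 0 (was ⊥); enqueue []
  #2 pop 1: in=⊥ → 5 (no change)
  #3 pop 2: in=5 → 5 (was ⊥); enqueue []
  #4 pop 3: in=0 → 0 (was ⊥); enqueue []
  #5 pop 4: in=5 → 2 (was ⊥); enqueue [3]
  #6 pop 5: in=0 → 0 (was ⊥); enqueue [4]
  #7 pop 6: in=⊥ → 3 (no change)
  #8 pop 7: in=3 → 3 (was ⊥); enqueue []
  #9 pop 3: in=⊤ → ⊤ (was 0); enqueue []
  #10 pop 4: in=⊤ → ⊤ (was 2); enqueue [3]
  #11 pop 3: in=⊤ → ⊤ (no change)

Fixpoint:
  val[0] = 0
  val[1] = 5
  val[2] = 5
  val[3] = ⊤
  val[4] = ⊤
  val[5] = 0
  val[6] = 3
  val[7] = 3

0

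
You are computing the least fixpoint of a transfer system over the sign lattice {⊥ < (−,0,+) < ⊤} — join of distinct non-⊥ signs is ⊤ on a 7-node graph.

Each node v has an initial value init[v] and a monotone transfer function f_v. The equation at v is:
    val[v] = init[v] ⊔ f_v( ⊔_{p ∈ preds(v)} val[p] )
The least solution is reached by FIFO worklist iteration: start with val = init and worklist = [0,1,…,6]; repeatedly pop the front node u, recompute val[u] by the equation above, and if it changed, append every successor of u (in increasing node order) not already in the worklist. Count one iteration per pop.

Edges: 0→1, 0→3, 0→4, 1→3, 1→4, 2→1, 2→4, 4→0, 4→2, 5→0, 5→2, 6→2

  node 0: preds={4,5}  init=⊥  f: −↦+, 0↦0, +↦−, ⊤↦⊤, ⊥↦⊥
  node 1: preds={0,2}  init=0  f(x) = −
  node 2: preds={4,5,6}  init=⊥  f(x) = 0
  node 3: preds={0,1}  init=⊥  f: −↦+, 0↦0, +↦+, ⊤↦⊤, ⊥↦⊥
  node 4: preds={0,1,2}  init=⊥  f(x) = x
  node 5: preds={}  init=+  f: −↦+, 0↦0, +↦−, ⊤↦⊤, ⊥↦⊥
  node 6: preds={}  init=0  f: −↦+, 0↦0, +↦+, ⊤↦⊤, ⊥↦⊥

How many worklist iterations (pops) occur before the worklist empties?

Trace (13 dequeues):
  [1] u=0 | in + | out − | prev ⊥ | push {}
  [2] u=1 | in − | out ⊤ | prev 0 | push {}
  [3] u=2 | in ⊤ | out 0 | prev ⊥ | push {1}
  [4] u=3 | in ⊤ | out ⊤ | prev ⊥ | push {}
  [5] u=4 | in ⊤ | out ⊤ | prev ⊥ | push {0,2}
  [6] u=5 | in ⊥ | out + | ==
  [7] u=6 | in ⊥ | out 0 | ==
  [8] u=1 | in ⊤ | out ⊤ | ==
  [9] u=0 | in ⊤ | out ⊤ | prev − | push {1,3,4}
  [10] u=2 | in ⊤ | out 0 | ==
  [11] u=1 | in ⊤ | out ⊤ | ==
  [12] u=3 | in ⊤ | out ⊤ | ==
  [13] u=4 | in ⊤ | out ⊤ | ==

Converged values:
  [0] ⊤
  [1] ⊤
  [2] 0
  [3] ⊤
  [4] ⊤
  [5] +
  [6] 0

13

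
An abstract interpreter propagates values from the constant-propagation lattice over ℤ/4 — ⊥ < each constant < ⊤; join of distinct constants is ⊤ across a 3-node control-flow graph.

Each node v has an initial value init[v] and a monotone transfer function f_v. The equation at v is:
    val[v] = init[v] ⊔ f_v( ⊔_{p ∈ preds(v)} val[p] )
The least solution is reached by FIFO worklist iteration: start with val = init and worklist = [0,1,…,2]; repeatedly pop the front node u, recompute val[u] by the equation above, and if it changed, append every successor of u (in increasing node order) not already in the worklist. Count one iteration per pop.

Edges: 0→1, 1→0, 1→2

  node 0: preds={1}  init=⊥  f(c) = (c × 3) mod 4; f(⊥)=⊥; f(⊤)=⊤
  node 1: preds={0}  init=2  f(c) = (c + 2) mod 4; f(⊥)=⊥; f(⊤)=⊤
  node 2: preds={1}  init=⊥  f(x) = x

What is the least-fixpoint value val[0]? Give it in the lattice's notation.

Trace (5 dequeues):
  [1] u=0 | in 2 | out 2 | prev ⊥ | push {}
  [2] u=1 | in 2 | out ⊤ | prev 2 | push {0}
  [3] u=2 | in ⊤ | out ⊤ | prev ⊥ | push {}
  [4] u=0 | in ⊤ | out ⊤ | prev 2 | push {1}
  [5] u=1 | in ⊤ | out ⊤ | ==

Converged values:
  [0] ⊤
  [1] ⊤
  [2] ⊤

⊤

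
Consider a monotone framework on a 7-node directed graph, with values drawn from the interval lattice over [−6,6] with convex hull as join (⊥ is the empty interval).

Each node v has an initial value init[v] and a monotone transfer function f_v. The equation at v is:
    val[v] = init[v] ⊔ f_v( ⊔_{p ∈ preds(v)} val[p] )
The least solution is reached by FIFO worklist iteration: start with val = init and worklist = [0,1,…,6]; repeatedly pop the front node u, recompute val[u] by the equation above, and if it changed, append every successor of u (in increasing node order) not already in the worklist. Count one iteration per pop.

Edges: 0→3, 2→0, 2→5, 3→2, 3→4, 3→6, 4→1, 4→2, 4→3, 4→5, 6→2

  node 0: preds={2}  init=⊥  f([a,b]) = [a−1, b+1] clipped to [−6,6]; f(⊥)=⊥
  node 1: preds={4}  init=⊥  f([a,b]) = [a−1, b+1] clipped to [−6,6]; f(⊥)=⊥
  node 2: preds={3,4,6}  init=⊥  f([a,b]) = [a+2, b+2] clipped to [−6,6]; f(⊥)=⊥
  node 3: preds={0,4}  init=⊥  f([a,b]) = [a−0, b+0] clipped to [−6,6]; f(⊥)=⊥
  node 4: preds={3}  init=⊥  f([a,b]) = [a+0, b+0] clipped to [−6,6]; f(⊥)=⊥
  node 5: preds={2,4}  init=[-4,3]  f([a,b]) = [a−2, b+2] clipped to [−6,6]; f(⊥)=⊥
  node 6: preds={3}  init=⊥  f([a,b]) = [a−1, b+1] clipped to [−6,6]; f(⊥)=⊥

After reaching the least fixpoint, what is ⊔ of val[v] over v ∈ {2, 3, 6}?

Iteration log — 7 steps:
  step 1. node 0  ⊔preds=⊥  new=⊥  stable
  step 2. node 1  ⊔preds=⊥  new=⊥  stable
  step 3. node 2  ⊔preds=⊥  new=⊥  stable
  step 4. node 3  ⊔preds=⊥  new=⊥  stable
  step 5. node 4  ⊔preds=⊥  new=⊥  stable
  step 6. node 5  ⊔preds=⊥  new=[-4,3]  stable
  step 7. node 6  ⊔preds=⊥  new=⊥  stable

Least fixpoint reached:
  node 0: ⊥
  node 1: ⊥
  node 2: ⊥
  node 3: ⊥
  node 4: ⊥
  node 5: [-4,3]
  node 6: ⊥

⊥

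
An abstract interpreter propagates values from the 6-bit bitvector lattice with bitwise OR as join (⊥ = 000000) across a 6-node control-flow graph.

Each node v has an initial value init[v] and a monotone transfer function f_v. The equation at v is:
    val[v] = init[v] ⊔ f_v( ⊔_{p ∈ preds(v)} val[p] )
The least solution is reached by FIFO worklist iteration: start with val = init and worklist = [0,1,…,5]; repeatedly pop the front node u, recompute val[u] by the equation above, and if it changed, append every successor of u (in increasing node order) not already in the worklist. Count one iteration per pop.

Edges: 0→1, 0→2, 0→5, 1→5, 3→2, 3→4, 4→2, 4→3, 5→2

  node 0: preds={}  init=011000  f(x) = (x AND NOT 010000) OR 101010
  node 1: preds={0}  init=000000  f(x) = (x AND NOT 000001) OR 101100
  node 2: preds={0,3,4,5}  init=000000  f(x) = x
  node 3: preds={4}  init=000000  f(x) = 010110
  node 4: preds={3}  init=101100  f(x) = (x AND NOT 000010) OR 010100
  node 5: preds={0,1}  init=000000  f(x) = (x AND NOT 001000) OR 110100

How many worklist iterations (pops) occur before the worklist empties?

Worklist (8 pops):
  #1 pop 0: in=000000 → 111010 (was 011000); enqueue []
  #2 pop 1: in=111010 → 111110 (was 000000); enqueue []
  #3 pop 2: in=111110 → 111110 (was 000000); enqueue []
  #4 pop 3: in=101100 → 010110 (was 000000); enqueue [2]
  #5 pop 4: in=010110 → 111100 (was 101100); enqueue [3]
  #6 pop 5: in=111110 → 110110 (was 000000); enqueue []
  #7 pop 2: in=111110 → 111110 (no change)
  #8 pop 3: in=111100 → 010110 (no change)

Fixpoint:
  val[0] = 111010
  val[1] = 111110
  val[2] = 111110
  val[3] = 010110
  val[4] = 111100
  val[5] = 110110

8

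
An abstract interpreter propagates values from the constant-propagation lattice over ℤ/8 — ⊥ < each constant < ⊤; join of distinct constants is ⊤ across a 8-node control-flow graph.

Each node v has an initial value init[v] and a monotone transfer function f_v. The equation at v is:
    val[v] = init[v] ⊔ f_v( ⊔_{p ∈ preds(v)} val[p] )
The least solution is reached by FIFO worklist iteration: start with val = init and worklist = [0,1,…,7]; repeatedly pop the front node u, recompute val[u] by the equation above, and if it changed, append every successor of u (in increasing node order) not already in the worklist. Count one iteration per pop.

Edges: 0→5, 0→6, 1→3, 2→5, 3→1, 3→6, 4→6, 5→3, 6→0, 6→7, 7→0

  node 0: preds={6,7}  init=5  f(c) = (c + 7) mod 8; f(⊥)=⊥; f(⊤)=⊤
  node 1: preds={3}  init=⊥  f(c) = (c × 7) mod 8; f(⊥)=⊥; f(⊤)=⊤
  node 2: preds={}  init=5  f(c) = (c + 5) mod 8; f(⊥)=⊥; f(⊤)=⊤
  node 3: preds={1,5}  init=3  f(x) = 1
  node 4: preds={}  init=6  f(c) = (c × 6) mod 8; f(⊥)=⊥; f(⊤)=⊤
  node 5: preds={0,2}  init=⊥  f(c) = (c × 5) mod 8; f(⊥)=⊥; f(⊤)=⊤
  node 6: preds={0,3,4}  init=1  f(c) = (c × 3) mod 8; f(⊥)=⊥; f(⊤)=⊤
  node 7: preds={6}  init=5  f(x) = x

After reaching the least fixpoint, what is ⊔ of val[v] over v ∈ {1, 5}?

Iteration log — 11 steps:
  step 1. node 0  ⊔preds=⊤  new=⊤  old=5  +wl: 
  step 2. node 1  ⊔preds=3  new=5  old=⊥  +wl: 
  step 3. node 2  ⊔preds=⊥  new=5  stable
  step 4. node 3  ⊔preds=5  new=⊤  old=3  +wl: 1
  step 5. node 4  ⊔preds=⊥  new=6  stable
  step 6. node 5  ⊔preds=⊤  new=⊤  old=⊥  +wl: 3
  step 7. node 6  ⊔preds=⊤  new=⊤  old=1  +wl: 0
  step 8. node 7  ⊔preds=⊤  new=⊤  old=5  +wl: 
  step 9. node 1  ⊔preds=⊤  new=⊤  old=5  +wl: 
  step 10. node 3  ⊔preds=⊤  new=⊤  stable
  step 11. node 0  ⊔preds=⊤  new=⊤  stable

Least fixpoint reached:
  node 0: ⊤
  node 1: ⊤
  node 2: 5
  node 3: ⊤
  node 4: 6
  node 5: ⊤
  node 6: ⊤
  node 7: ⊤

⊤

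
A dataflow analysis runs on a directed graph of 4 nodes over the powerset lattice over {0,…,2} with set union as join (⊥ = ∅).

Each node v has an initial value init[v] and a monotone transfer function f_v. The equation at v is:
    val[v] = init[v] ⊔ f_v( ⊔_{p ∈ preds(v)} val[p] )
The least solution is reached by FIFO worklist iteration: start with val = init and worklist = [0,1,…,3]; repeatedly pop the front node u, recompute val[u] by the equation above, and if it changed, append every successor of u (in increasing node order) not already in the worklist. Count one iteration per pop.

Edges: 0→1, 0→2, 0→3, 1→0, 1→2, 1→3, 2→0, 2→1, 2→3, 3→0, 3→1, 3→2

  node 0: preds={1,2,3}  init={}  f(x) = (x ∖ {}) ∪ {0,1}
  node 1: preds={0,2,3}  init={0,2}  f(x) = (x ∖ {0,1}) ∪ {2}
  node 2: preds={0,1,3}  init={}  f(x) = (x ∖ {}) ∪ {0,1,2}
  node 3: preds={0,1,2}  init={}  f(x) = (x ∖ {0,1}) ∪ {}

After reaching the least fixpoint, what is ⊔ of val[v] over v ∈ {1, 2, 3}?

Iteration log — 7 steps:
  step 1. node 0  ⊔preds={0,2}  new={0,1,2}  old={}  +wl: 
  step 2. node 1  ⊔preds={0,1,2}  new={0,2}  stable
  step 3. node 2  ⊔preds={0,1,2}  new={0,1,2}  old={}  +wl: 0,1
  step 4. node 3  ⊔preds={0,1,2}  new={2}  old={}  +wl: 2
  step 5. node 0  ⊔preds={0,1,2}  new={0,1,2}  stable
  step 6. node 1  ⊔preds={0,1,2}  new={0,2}  stable
  step 7. node 2  ⊔preds={0,1,2}  new={0,1,2}  stable

Least fixpoint reached:
  node 0: {0,1,2}
  node 1: {0,2}
  node 2: {0,1,2}
  node 3: {2}

{0,1,2}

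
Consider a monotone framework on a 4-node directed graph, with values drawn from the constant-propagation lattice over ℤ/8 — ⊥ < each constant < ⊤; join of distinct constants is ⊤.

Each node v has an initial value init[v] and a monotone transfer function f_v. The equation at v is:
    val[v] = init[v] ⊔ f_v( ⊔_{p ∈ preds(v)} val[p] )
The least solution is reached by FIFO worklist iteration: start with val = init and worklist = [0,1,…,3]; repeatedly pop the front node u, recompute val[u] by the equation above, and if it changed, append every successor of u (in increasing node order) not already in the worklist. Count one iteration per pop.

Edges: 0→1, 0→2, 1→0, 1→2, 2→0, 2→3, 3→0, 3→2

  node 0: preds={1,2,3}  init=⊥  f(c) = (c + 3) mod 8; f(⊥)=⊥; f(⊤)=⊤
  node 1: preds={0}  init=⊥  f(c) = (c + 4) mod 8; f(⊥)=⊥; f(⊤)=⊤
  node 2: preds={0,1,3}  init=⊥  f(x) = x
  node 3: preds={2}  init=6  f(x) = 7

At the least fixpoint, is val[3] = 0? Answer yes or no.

Iteration log — 9 steps:
  step 1. node 0  ⊔preds=6  new=1  old=⊥  +wl: 
  step 2. node 1  ⊔preds=1  new=5  old=⊥  +wl: 0
  step 3. node 2  ⊔preds=⊤  new=⊤  old=⊥  +wl: 
  step 4. node 3  ⊔preds=⊤  new=⊤  old=6  +wl: 2
  step 5. node 0  ⊔preds=⊤  new=⊤  old=1  +wl: 1
  step 6. node 2  ⊔preds=⊤  new=⊤  stable
  step 7. node 1  ⊔preds=⊤  new=⊤  old=5  +wl: 0,2
  step 8. node 0  ⊔preds=⊤  new=⊤  stable
  step 9. node 2  ⊔preds=⊤  new=⊤  stable

Least fixpoint reached:
  node 0: ⊤
  node 1: ⊤
  node 2: ⊤
  node 3: ⊤

no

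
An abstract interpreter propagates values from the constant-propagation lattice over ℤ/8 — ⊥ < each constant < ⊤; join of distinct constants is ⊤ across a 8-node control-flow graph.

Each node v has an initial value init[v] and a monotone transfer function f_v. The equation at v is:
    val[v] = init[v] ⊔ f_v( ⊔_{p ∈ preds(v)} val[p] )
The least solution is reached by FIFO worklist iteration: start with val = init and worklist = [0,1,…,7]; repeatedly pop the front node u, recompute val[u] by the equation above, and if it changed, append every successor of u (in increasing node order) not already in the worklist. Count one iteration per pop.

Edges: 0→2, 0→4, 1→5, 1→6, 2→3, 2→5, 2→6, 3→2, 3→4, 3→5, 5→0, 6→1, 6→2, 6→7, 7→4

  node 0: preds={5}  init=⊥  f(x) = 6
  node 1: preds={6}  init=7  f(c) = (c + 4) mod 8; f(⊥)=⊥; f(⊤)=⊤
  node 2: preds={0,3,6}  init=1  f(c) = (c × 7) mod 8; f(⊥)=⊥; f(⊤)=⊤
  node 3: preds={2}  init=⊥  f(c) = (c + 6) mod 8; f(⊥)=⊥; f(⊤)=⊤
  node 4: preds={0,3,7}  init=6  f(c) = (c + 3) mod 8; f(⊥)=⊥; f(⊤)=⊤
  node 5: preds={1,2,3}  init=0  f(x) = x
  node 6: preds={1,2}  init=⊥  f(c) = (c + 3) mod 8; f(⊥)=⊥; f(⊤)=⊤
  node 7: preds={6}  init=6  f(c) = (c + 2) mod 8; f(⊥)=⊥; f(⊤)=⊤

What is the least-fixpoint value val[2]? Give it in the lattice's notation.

Worklist (14 pops):
  #1 pop 0: in=0 → 6 (was ⊥); enqueue []
  #2 pop 1: in=⊥ → 7 (no change)
  #3 pop 2: in=6 → ⊤ (was 1); enqueue []
  #4 pop 3: in=⊤ → ⊤ (was ⊥); enqueue [2]
  #5 pop 4: in=⊤ → ⊤ (was 6); enqueue []
  #6 pop 5: in=⊤ → ⊤ (was 0); enqueue [0]
  #7 pop 6: in=⊤ → ⊤ (was ⊥); enqueue [1]
  #8 pop 7: in=⊤ → ⊤ (was 6); enqueue [4]
  #9 pop 2: in=⊤ → ⊤ (no change)
  #10 pop 0: in=⊤ → 6 (no change)
  #11 pop 1: in=⊤ → ⊤ (was 7); enqueue [5,6]
  #12 pop 4: in=⊤ → ⊤ (no change)
  #13 pop 5: in=⊤ → ⊤ (no change)
  #14 pop 6: in=⊤ → ⊤ (no change)

Fixpoint:
  val[0] = 6
  val[1] = ⊤
  val[2] = ⊤
  val[3] = ⊤
  val[4] = ⊤
  val[5] = ⊤
  val[6] = ⊤
  val[7] = ⊤

⊤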